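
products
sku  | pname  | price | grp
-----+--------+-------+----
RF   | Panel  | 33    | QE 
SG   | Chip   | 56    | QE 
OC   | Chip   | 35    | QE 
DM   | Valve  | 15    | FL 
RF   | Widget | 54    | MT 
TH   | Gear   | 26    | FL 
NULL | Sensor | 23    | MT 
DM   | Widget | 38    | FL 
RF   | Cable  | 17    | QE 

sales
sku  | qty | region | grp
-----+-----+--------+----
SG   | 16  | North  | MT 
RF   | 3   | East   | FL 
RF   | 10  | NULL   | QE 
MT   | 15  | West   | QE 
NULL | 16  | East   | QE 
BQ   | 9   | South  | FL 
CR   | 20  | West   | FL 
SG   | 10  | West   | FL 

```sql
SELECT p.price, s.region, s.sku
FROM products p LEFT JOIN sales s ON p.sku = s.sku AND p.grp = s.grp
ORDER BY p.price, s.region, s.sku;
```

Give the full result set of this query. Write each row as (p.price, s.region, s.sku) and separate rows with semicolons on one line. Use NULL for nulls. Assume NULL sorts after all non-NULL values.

(15, NULL, NULL); (17, NULL, RF); (23, NULL, NULL); (26, NULL, NULL); (33, NULL, RF); (35, NULL, NULL); (38, NULL, NULL); (54, NULL, NULL); (56, NULL, NULL)

LEFT JOIN keeps every row from `products`; unmatched rows get NULL for `sales`'s columns.
Matching on p.sku = s.sku AND p.grp = s.grp. A NULL in a compared column never satisfies the condition.
- p[0] sku=RF, grp=QE → 1 match(es) in s → 1 row(s).
- p[1] sku=SG, grp=QE → no match; kept with NULLs on the s side.
- p[2] sku=OC, grp=QE → no match; kept with NULLs on the s side.
- p[3] sku=DM, grp=FL → no match; kept with NULLs on the s side.
- p[4] sku=RF, grp=MT → no match; kept with NULLs on the s side.
- p[5] sku=TH, grp=FL → no match; kept with NULLs on the s side.
- p[6] sku=NULL, grp=MT → no match; kept with NULLs on the s side.
- p[7] sku=DM, grp=FL → no match; kept with NULLs on the s side.
- p[8] sku=RF, grp=QE → 1 match(es) in s → 1 row(s).
After projecting and ordering:
p.price | s.region | s.sku
15 | NULL | NULL
17 | NULL | RF
23 | NULL | NULL
26 | NULL | NULL
33 | NULL | RF
35 | NULL | NULL
38 | NULL | NULL
54 | NULL | NULL
56 | NULL | NULL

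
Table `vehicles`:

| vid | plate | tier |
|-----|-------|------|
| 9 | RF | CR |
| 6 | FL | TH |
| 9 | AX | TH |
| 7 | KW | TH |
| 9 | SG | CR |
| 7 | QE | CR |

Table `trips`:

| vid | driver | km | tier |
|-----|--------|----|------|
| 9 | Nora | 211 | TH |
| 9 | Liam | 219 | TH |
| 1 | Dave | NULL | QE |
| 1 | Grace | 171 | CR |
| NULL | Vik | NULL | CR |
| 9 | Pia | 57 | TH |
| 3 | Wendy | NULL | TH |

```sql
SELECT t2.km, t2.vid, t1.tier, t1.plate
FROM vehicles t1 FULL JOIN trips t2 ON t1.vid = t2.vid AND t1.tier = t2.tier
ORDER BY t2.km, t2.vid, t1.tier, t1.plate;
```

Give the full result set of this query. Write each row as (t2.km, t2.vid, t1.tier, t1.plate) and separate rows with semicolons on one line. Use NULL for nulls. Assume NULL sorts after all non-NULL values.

FULL OUTER JOIN keeps every row from both sides; unmatched rows get NULL for the other side's columns.
Matching on t1.vid = t2.vid AND t1.tier = t2.tier. A NULL in a compared column never satisfies the condition.
- vid=9, tier=CR: no t2 row matches, row kept with t2 columns NULL.
- vid=6, tier=TH: no t2 row matches, row kept with t2 columns NULL.
- vid=9, tier=TH: 3 matching t2 row(s), so 3 row(s) emitted.
- vid=7, tier=TH: no t2 row matches, row kept with t2 columns NULL.
- vid=9, tier=CR: no t2 row matches, row kept with t2 columns NULL.
- vid=7, tier=CR: no t2 row matches, row kept with t2 columns NULL.
- 4 t2 row(s) had no t1 match → kept, t1 columns NULL.

(57, 9, TH, AX); (171, 1, NULL, NULL); (211, 9, TH, AX); (219, 9, TH, AX); (NULL, 1, NULL, NULL); (NULL, 3, NULL, NULL); (NULL, NULL, CR, QE); (NULL, NULL, CR, RF); (NULL, NULL, CR, SG); (NULL, NULL, TH, FL); (NULL, NULL, TH, KW); (NULL, NULL, NULL, NULL)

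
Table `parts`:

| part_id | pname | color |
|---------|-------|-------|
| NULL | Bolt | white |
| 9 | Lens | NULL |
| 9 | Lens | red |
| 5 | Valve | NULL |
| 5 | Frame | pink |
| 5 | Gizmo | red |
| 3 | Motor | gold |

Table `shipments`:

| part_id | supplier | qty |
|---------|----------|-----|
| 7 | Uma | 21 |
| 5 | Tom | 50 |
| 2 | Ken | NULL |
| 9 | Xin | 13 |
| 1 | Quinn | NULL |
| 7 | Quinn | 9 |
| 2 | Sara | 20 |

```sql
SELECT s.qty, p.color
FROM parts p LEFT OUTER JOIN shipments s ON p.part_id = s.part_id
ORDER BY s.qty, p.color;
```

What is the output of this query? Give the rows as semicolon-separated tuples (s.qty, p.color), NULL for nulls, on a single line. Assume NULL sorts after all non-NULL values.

(13, red); (13, NULL); (50, pink); (50, red); (50, NULL); (NULL, gold); (NULL, white)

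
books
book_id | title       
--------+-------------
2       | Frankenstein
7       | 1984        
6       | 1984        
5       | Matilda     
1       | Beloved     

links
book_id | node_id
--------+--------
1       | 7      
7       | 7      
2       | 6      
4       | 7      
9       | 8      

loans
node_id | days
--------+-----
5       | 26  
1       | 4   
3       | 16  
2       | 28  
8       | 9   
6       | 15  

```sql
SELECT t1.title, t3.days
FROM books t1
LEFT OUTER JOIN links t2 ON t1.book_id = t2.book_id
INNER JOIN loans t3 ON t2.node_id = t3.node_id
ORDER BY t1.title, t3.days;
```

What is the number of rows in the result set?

1

Joins associate left-to-right: books LEFT JOIN links on book_id gives 5 intermediate row(s).
Then INNER JOIN `loans t3` on node_id: keep only rows whose t2.node_id appears in t3.
Result: 1 row(s).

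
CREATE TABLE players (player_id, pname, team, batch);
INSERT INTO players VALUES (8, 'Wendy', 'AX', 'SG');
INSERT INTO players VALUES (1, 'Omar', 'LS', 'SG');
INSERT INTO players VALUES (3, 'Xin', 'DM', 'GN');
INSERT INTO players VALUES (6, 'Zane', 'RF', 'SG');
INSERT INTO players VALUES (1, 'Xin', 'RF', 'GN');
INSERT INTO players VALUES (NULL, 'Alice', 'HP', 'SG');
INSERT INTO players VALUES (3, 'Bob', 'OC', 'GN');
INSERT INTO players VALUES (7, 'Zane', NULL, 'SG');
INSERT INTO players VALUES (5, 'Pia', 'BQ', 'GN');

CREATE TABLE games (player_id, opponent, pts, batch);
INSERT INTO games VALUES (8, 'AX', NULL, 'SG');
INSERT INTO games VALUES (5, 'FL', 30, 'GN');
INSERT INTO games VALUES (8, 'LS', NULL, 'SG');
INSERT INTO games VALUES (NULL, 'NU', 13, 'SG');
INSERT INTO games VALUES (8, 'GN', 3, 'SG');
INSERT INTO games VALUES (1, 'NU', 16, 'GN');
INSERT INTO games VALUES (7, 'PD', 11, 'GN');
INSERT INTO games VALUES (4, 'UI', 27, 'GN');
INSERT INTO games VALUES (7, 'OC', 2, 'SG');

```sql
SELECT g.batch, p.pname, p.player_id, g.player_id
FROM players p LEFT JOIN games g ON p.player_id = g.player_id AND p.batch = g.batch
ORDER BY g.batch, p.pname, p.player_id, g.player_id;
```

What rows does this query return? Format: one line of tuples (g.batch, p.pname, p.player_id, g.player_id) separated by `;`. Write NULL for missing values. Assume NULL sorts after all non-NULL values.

(GN, Pia, 5, 5); (GN, Xin, 1, 1); (SG, Wendy, 8, 8); (SG, Wendy, 8, 8); (SG, Wendy, 8, 8); (SG, Zane, 7, 7); (NULL, Alice, NULL, NULL); (NULL, Bob, 3, NULL); (NULL, Omar, 1, NULL); (NULL, Xin, 3, NULL); (NULL, Zane, 6, NULL)

LEFT JOIN keeps every row from `players`; unmatched rows get NULL for `games`'s columns.
Matching on p.player_id = g.player_id AND p.batch = g.batch. A NULL in a compared column never satisfies the condition.
- p[0] player_id=8, batch=SG → 3 match(es) in g → 3 row(s).
- p[1] player_id=1, batch=SG → no match; kept with NULLs on the g side.
- p[2] player_id=3, batch=GN → no match; kept with NULLs on the g side.
- p[3] player_id=6, batch=SG → no match; kept with NULLs on the g side.
- p[4] player_id=1, batch=GN → 1 match(es) in g → 1 row(s).
- p[5] player_id=NULL, batch=SG → no match; kept with NULLs on the g side.
- p[6] player_id=3, batch=GN → no match; kept with NULLs on the g side.
- p[7] player_id=7, batch=SG → 1 match(es) in g → 1 row(s).
- p[8] player_id=5, batch=GN → 1 match(es) in g → 1 row(s).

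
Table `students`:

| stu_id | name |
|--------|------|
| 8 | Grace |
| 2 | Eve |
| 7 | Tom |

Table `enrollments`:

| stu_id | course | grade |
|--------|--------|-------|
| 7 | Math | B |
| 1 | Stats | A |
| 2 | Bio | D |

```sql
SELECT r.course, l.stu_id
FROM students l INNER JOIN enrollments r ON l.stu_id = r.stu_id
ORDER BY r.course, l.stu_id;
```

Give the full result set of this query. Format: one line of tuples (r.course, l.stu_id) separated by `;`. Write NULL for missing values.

INNER JOIN keeps only pairs where the ON condition holds.
Matching on l.stu_id = r.stu_id.
- l[0] stu_id=8 → no match; dropped.
- l[1] stu_id=2 → 1 match(es) in r → 1 row(s).
- l[2] stu_id=7 → 1 match(es) in r → 1 row(s).
After projecting and ordering:
r.course | l.stu_id
Bio | 2
Math | 7

(Bio, 2); (Math, 7)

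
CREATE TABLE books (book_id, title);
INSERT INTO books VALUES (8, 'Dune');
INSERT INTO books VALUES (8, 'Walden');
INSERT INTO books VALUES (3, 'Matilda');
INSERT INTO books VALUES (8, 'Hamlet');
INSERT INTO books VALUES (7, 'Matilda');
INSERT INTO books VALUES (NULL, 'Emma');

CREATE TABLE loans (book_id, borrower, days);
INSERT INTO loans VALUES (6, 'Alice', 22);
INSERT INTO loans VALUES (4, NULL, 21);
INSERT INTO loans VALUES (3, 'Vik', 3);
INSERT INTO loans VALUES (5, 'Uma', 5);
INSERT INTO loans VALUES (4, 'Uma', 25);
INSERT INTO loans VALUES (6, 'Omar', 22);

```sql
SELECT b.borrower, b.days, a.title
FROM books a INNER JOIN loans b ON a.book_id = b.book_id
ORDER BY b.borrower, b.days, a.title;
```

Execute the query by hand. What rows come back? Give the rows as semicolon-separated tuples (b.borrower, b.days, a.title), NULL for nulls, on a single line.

INNER JOIN keeps only pairs where the ON condition holds.
Matching on a.book_id = b.book_id. A NULL in a compared column never satisfies the condition.
Matched pairs: 1.

(Vik, 3, Matilda)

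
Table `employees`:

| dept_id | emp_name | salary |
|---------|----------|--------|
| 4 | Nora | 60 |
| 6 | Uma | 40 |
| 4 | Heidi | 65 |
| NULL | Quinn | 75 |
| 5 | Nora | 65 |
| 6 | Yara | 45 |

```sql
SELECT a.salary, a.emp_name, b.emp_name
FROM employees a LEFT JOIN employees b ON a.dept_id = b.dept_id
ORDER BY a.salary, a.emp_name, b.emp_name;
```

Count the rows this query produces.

10

LEFT JOIN keeps every row from `employees a`; unmatched rows get NULL for `employees b`'s columns.
Matching on a.dept_id = b.dept_id. A NULL in a compared column never satisfies the condition.
- a (dept_id=4) pairs with 2 row(s) of b.
- a (dept_id=6) pairs with 2 row(s) of b.
- a (dept_id=4) pairs with 2 row(s) of b.
- a (dept_id=NULL) has no partner → padded with NULL.
- a (dept_id=5) pairs with 1 row(s) of b.
- a (dept_id=6) pairs with 2 row(s) of b.
Total: 9 matched + 1 padded = 10 rows.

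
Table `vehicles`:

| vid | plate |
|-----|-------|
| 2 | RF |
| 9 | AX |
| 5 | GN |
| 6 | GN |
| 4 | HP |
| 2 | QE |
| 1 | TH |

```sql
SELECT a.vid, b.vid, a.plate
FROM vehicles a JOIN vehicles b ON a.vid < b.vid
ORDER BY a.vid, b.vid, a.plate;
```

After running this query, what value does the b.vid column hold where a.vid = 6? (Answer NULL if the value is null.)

9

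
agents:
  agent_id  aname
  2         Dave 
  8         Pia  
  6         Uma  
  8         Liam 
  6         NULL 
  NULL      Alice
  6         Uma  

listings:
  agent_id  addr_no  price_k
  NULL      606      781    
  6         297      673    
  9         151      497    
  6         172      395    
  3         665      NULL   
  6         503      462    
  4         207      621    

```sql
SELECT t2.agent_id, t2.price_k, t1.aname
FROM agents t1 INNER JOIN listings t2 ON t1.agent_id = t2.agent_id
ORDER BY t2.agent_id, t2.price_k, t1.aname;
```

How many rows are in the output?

9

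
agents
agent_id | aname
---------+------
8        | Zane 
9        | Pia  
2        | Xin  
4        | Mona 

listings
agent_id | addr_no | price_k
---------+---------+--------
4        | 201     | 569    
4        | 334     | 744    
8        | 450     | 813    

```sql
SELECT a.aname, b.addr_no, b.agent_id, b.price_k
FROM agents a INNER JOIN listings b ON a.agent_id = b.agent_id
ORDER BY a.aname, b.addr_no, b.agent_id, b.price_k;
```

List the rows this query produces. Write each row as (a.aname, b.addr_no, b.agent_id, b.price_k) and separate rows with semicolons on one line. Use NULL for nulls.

INNER JOIN keeps only pairs where the ON condition holds.
Matching on a.agent_id = b.agent_id.
Matched pairs: 3.

(Mona, 201, 4, 569); (Mona, 334, 4, 744); (Zane, 450, 8, 813)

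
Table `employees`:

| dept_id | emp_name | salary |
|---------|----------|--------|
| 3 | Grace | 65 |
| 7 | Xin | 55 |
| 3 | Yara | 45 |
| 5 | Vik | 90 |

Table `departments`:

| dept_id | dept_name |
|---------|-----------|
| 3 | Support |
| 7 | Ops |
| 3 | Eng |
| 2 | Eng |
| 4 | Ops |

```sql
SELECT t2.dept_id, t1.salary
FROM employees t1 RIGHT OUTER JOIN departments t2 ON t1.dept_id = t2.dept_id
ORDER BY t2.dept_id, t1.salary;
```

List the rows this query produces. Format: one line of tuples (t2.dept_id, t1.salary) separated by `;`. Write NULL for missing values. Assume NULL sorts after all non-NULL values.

RIGHT JOIN keeps every row from `departments`; unmatched rows get NULL for `employees`'s columns.
Matching on t1.dept_id = t2.dept_id.
Matched pairs: 5; unmatched t2 rows kept: 2.

(2, NULL); (3, 45); (3, 45); (3, 65); (3, 65); (4, NULL); (7, 55)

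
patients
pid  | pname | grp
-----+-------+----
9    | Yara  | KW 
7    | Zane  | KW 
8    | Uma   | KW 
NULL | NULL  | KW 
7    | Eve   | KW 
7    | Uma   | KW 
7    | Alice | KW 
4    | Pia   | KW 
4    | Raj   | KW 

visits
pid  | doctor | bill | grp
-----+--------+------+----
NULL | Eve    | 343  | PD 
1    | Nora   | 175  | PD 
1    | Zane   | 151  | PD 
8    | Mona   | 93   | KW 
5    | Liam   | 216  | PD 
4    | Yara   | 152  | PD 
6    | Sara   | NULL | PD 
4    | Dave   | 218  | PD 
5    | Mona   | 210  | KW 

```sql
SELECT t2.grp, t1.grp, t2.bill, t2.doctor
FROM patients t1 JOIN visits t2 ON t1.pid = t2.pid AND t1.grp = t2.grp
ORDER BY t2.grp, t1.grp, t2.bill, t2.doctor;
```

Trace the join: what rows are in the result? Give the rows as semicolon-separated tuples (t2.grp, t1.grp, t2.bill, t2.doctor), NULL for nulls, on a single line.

INNER JOIN keeps only pairs where the ON condition holds.
Matching on t1.pid = t2.pid AND t1.grp = t2.grp. A NULL in a compared column never satisfies the condition.
Matched pairs: 1.

(KW, KW, 93, Mona)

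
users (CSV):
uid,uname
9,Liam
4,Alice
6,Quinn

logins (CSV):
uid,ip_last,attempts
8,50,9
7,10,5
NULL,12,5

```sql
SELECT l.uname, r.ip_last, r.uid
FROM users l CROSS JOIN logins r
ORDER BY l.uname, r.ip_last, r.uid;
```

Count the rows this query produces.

CROSS JOIN pairs every row of `users` with every row of `logins`: 3 × 3 = 9 rows.

9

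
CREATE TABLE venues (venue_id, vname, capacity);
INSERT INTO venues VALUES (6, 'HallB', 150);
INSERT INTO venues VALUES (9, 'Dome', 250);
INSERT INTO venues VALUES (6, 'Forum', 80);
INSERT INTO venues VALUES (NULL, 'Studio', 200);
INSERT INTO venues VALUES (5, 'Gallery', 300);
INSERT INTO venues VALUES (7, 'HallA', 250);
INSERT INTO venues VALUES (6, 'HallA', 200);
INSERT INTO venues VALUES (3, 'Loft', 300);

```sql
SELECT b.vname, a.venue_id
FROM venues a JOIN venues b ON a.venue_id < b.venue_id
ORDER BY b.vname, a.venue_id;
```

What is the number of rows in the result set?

INNER JOIN keeps only pairs where the ON condition holds.
Matching on a.venue_id < b.venue_id. A NULL in a compared column never satisfies the condition.
- a[0] venue_id=6 → 2 match(es) in b → 2 row(s).
- a[1] venue_id=9 → no match; dropped.
- a[2] venue_id=6 → 2 match(es) in b → 2 row(s).
- a[3] venue_id=NULL → no match; dropped.
- a[4] venue_id=5 → 5 match(es) in b → 5 row(s).
- a[5] venue_id=7 → 1 match(es) in b → 1 row(s).
- a[6] venue_id=6 → 2 match(es) in b → 2 row(s).
- a[7] venue_id=3 → 6 match(es) in b → 6 row(s).
Total: 18 rows.

18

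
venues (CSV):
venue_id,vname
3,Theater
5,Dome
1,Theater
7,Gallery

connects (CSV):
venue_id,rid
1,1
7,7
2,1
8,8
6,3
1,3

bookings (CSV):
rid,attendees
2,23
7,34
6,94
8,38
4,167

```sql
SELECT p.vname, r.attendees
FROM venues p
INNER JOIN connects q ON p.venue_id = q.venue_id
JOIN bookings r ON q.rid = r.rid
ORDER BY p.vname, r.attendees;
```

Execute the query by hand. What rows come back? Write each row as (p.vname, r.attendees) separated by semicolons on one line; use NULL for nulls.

Evaluate left to right. First `venues p INNER JOIN connects q` on venue_id: 3 row(s).
Then INNER JOIN `bookings r` on rid: keep only rows whose q.rid appears in r.

(Gallery, 34)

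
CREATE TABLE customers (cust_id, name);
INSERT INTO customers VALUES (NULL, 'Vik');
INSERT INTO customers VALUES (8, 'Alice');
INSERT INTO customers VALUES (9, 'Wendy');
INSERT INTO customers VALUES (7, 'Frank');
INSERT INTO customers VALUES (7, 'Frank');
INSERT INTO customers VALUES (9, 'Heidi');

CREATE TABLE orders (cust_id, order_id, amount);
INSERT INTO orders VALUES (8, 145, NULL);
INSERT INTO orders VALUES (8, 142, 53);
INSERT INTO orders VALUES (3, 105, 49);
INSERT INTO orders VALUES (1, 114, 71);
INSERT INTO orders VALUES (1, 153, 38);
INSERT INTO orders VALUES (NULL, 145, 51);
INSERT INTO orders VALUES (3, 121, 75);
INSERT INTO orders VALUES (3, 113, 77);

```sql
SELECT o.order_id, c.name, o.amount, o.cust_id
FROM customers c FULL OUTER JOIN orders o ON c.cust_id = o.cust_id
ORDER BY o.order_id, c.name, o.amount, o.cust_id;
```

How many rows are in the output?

13

FULL OUTER JOIN keeps every row from both sides; unmatched rows get NULL for the other side's columns.
Matching on c.cust_id = o.cust_id. A NULL in a compared column never satisfies the condition.
- cust_id=NULL: no o row matches, row kept with o columns NULL.
- cust_id=8: 2 matching o row(s), so 2 row(s) emitted.
- cust_id=9: no o row matches, row kept with o columns NULL.
- cust_id=7: no o row matches, row kept with o columns NULL.
- cust_id=7: no o row matches, row kept with o columns NULL.
- cust_id=9: no o row matches, row kept with o columns NULL.
- 6 o row(s) had no c match → kept, c columns NULL.
Total: 2 matched + 11 padded = 13 rows.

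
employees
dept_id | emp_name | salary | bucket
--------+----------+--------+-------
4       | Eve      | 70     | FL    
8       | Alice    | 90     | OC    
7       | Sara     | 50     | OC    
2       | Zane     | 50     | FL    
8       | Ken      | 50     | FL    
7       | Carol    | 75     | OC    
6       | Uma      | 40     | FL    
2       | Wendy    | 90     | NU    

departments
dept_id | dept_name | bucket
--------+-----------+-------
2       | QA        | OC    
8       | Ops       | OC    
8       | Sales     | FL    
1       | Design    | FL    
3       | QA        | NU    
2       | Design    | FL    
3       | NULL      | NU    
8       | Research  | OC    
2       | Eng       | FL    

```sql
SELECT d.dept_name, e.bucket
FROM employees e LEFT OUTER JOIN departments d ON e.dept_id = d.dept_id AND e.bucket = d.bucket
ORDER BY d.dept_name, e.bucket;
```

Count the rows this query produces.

10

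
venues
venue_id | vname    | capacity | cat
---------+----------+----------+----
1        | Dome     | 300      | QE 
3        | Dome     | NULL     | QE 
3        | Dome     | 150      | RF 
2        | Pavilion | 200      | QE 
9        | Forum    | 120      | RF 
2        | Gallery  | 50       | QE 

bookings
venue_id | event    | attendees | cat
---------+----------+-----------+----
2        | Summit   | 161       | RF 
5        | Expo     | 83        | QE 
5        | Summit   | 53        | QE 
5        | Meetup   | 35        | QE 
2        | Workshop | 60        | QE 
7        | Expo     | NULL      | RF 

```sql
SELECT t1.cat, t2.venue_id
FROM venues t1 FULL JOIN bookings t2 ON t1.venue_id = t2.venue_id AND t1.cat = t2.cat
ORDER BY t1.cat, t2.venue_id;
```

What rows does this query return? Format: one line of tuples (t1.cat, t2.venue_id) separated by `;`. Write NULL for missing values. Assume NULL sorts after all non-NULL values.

FULL OUTER JOIN keeps every row from both sides; unmatched rows get NULL for the other side's columns.
Matching on t1.venue_id = t2.venue_id AND t1.cat = t2.cat.
- t1[0] venue_id=1, cat=QE → no match; kept with NULLs on the t2 side.
- t1[1] venue_id=3, cat=QE → no match; kept with NULLs on the t2 side.
- t1[2] venue_id=3, cat=RF → no match; kept with NULLs on the t2 side.
- t1[3] venue_id=2, cat=QE → 1 match(es) in t2 → 1 row(s).
- t1[4] venue_id=9, cat=RF → no match; kept with NULLs on the t2 side.
- t1[5] venue_id=2, cat=QE → 1 match(es) in t2 → 1 row(s).
- plus 5 unmatched t2 row(s), each kept with NULL t1 columns.

(QE, 2); (QE, 2); (QE, NULL); (QE, NULL); (RF, NULL); (RF, NULL); (NULL, 2); (NULL, 5); (NULL, 5); (NULL, 5); (NULL, 7)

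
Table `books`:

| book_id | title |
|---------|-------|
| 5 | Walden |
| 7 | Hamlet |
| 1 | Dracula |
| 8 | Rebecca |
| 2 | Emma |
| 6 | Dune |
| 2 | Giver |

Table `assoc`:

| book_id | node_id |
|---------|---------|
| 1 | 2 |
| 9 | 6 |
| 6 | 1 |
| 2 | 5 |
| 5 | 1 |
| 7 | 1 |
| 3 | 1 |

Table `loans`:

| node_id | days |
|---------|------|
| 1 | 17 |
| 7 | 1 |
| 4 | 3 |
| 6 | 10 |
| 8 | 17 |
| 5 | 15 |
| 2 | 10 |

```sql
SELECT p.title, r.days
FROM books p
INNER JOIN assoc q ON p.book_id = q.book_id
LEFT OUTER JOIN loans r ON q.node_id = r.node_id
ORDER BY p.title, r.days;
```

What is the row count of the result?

6

Joins associate left-to-right: books INNER JOIN assoc on book_id gives 6 intermediate row(s).
Then LEFT JOIN `loans r` on node_id: each of those 6 rows is kept; rows whose q.node_id has no match in r get NULL for r's columns.
Result: 6 row(s).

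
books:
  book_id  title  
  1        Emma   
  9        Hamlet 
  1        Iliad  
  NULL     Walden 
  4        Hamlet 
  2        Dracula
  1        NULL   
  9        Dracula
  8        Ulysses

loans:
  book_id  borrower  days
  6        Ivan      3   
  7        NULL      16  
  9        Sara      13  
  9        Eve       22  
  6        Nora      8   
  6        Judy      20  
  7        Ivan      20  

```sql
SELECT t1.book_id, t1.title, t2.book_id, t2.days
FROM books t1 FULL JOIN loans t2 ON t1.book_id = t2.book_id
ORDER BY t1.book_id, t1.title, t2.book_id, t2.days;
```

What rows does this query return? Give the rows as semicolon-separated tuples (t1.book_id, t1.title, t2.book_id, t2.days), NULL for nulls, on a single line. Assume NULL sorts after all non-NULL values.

(1, Emma, NULL, NULL); (1, Iliad, NULL, NULL); (1, NULL, NULL, NULL); (2, Dracula, NULL, NULL); (4, Hamlet, NULL, NULL); (8, Ulysses, NULL, NULL); (9, Dracula, 9, 13); (9, Dracula, 9, 22); (9, Hamlet, 9, 13); (9, Hamlet, 9, 22); (NULL, Walden, NULL, NULL); (NULL, NULL, 6, 3); (NULL, NULL, 6, 8); (NULL, NULL, 6, 20); (NULL, NULL, 7, 16); (NULL, NULL, 7, 20)

FULL OUTER JOIN keeps every row from both sides; unmatched rows get NULL for the other side's columns.
Matching on t1.book_id = t2.book_id. A NULL in a compared column never satisfies the condition.
- t1 (book_id=1) has no partner → padded with NULL.
- t1 (book_id=9) pairs with 2 row(s) of t2.
- t1 (book_id=1) has no partner → padded with NULL.
- t1 (book_id=NULL) has no partner → padded with NULL.
- t1 (book_id=4) has no partner → padded with NULL.
- t1 (book_id=2) has no partner → padded with NULL.
- t1 (book_id=1) has no partner → padded with NULL.
- t1 (book_id=9) pairs with 2 row(s) of t2.
- t1 (book_id=8) has no partner → padded with NULL.
- 5 row(s) from t2 found no t1 partner → padded with NULL.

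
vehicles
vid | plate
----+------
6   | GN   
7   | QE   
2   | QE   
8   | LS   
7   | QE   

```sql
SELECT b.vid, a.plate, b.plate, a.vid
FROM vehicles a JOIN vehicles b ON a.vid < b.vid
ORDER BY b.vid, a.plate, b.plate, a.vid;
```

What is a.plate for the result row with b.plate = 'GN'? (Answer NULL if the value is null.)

INNER JOIN keeps only pairs where the ON condition holds.
Matching on a.vid < b.vid.
- a row (vid=6): matches 3 b row(s) → 3 output row(s).
- a row (vid=7): matches 1 b row(s) → 1 output row(s).
- a row (vid=2): matches 4 b row(s) → 4 output row(s).
- a row (vid=8): no match → dropped.
- a row (vid=7): matches 1 b row(s) → 1 output row(s).

QE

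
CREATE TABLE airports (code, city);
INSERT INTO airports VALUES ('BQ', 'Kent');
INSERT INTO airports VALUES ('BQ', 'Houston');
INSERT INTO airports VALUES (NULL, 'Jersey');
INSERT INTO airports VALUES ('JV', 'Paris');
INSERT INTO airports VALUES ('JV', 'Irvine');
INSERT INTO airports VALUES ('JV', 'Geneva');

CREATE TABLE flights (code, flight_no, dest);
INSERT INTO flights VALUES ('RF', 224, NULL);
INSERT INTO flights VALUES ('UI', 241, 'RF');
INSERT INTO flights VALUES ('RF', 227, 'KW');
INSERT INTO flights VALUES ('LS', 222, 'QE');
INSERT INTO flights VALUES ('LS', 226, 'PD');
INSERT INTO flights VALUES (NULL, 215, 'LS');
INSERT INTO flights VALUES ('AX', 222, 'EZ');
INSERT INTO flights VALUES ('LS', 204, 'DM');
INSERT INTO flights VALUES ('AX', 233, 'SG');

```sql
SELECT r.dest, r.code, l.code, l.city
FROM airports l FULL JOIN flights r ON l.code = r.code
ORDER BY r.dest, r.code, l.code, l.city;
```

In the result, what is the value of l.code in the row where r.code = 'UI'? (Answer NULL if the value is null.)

NULL

FULL OUTER JOIN keeps every row from both sides; unmatched rows get NULL for the other side's columns.
Matching on l.code = r.code. A NULL in a compared column never satisfies the condition.
- code=BQ: no r row matches, row kept with r columns NULL.
- code=BQ: no r row matches, row kept with r columns NULL.
- code=NULL: no r row matches, row kept with r columns NULL.
- code=JV: no r row matches, row kept with r columns NULL.
- code=JV: no r row matches, row kept with r columns NULL.
- code=JV: no r row matches, row kept with r columns NULL.
- plus 9 unmatched r row(s), each kept with NULL l columns.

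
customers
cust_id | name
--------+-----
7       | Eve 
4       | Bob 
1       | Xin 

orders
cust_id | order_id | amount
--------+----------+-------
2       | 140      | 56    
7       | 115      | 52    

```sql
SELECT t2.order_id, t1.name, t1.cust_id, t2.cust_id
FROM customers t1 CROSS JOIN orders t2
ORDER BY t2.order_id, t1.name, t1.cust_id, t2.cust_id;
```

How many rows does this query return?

6

CROSS JOIN pairs every row of `customers` with every row of `orders`: 3 × 2 = 6 rows.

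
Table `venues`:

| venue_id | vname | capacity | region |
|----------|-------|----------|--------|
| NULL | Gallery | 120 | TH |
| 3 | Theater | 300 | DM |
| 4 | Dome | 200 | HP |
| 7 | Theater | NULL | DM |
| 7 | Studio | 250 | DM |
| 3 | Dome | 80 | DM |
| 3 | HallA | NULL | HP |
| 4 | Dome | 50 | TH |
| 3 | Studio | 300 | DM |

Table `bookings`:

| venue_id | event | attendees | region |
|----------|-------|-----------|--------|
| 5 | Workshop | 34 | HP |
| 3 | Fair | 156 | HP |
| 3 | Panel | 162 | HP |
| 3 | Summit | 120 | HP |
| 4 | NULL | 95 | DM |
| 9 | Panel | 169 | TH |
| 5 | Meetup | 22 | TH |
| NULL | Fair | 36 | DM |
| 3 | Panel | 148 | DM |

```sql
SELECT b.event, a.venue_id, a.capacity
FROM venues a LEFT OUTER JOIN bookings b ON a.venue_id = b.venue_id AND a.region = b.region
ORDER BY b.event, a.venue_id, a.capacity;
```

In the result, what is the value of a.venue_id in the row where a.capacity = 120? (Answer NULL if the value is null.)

LEFT JOIN keeps every row from `venues`; unmatched rows get NULL for `bookings`'s columns.
Matching on a.venue_id = b.venue_id AND a.region = b.region. A NULL in a compared column never satisfies the condition.
- a (venue_id=NULL, region=TH) has no partner → padded with NULL.
- a (venue_id=3, region=DM) pairs with 1 row(s) of b.
- a (venue_id=4, region=HP) has no partner → padded with NULL.
- a (venue_id=7, region=DM) has no partner → padded with NULL.
- a (venue_id=7, region=DM) has no partner → padded with NULL.
- a (venue_id=3, region=DM) pairs with 1 row(s) of b.
- a (venue_id=3, region=HP) pairs with 3 row(s) of b.
- a (venue_id=4, region=TH) has no partner → padded with NULL.
- a (venue_id=3, region=DM) pairs with 1 row(s) of b.

NULL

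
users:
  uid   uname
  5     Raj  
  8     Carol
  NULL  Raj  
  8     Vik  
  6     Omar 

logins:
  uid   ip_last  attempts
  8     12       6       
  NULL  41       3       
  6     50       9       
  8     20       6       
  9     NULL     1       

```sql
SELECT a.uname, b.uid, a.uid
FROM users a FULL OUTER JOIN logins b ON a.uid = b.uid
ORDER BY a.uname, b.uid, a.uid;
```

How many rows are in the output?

9

FULL OUTER JOIN keeps every row from both sides; unmatched rows get NULL for the other side's columns.
Matching on a.uid = b.uid. A NULL in a compared column never satisfies the condition.
- a (uid=5) has no partner → padded with NULL.
- a (uid=8) pairs with 2 row(s) of b.
- a (uid=NULL) has no partner → padded with NULL.
- a (uid=8) pairs with 2 row(s) of b.
- a (uid=6) pairs with 1 row(s) of b.
- 2 b row(s) had no a match → kept, a columns NULL.
Total: 5 matched + 4 padded = 9 rows.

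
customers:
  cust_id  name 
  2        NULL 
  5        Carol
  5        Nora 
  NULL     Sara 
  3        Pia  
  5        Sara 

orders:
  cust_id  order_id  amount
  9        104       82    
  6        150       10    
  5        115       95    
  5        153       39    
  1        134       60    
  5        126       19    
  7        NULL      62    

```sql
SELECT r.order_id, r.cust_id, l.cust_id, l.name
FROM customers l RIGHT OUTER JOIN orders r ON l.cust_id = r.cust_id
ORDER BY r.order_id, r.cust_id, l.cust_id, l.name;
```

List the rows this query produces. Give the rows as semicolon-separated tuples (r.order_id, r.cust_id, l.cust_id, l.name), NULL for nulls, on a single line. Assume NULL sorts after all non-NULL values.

RIGHT JOIN keeps every row from `orders`; unmatched rows get NULL for `customers`'s columns.
Matching on l.cust_id = r.cust_id. A NULL in a compared column never satisfies the condition.
- cust_id=2: no matching r row.
- cust_id=5: 3 matching r row(s), so 3 row(s) emitted.
- cust_id=5: 3 matching r row(s), so 3 row(s) emitted.
- cust_id=NULL: no matching r row.
- cust_id=3: no matching r row.
- cust_id=5: 3 matching r row(s), so 3 row(s) emitted.
- 4 row(s) from r found no l partner → padded with NULL.

(104, 9, NULL, NULL); (115, 5, 5, Carol); (115, 5, 5, Nora); (115, 5, 5, Sara); (126, 5, 5, Carol); (126, 5, 5, Nora); (126, 5, 5, Sara); (134, 1, NULL, NULL); (150, 6, NULL, NULL); (153, 5, 5, Carol); (153, 5, 5, Nora); (153, 5, 5, Sara); (NULL, 7, NULL, NULL)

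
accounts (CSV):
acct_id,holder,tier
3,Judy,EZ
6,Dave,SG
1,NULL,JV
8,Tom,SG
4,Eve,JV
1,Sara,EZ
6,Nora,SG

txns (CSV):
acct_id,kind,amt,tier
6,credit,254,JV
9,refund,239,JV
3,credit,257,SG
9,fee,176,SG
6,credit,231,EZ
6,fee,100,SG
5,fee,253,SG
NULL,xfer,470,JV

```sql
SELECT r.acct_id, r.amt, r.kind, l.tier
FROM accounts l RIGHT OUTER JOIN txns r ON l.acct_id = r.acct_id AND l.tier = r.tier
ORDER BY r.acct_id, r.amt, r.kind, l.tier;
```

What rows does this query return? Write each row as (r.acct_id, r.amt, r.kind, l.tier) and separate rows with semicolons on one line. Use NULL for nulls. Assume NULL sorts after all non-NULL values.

RIGHT JOIN keeps every row from `txns`; unmatched rows get NULL for `accounts`'s columns.
Matching on l.acct_id = r.acct_id AND l.tier = r.tier. A NULL in a compared column never satisfies the condition.
- l (acct_id=3, tier=EZ) has no partner in r.
- l (acct_id=6, tier=SG) pairs with 1 row(s) of r.
- l (acct_id=1, tier=JV) has no partner in r.
- l (acct_id=8, tier=SG) has no partner in r.
- l (acct_id=4, tier=JV) has no partner in r.
- l (acct_id=1, tier=EZ) has no partner in r.
- l (acct_id=6, tier=SG) pairs with 1 row(s) of r.
- plus 7 unmatched r row(s), each kept with NULL l columns.
After projecting and ordering:
r.acct_id | r.amt | r.kind | l.tier
3 | 257 | credit | NULL
5 | 253 | fee | NULL
6 | 100 | fee | SG
6 | 100 | fee | SG
6 | 231 | credit | NULL
6 | 254 | credit | NULL
9 | 176 | fee | NULL
9 | 239 | refund | NULL
NULL | 470 | xfer | NULL

(3, 257, credit, NULL); (5, 253, fee, NULL); (6, 100, fee, SG); (6, 100, fee, SG); (6, 231, credit, NULL); (6, 254, credit, NULL); (9, 176, fee, NULL); (9, 239, refund, NULL); (NULL, 470, xfer, NULL)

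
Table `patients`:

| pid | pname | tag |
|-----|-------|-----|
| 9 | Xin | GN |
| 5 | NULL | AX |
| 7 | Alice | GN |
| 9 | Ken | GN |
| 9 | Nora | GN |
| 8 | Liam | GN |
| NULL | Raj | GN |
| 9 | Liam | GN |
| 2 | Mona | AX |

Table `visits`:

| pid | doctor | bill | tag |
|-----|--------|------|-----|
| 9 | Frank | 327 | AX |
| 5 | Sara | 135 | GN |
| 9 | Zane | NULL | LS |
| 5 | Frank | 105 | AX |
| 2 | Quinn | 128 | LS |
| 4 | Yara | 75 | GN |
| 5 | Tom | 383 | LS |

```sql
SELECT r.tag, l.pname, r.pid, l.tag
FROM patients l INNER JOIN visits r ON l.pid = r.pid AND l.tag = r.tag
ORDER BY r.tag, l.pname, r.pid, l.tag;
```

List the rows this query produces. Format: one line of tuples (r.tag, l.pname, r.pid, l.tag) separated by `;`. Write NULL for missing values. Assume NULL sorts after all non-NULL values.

INNER JOIN keeps only pairs where the ON condition holds.
Matching on l.pid = r.pid AND l.tag = r.tag. A NULL in a compared column never satisfies the condition.
Matched pairs: 1.

(AX, NULL, 5, AX)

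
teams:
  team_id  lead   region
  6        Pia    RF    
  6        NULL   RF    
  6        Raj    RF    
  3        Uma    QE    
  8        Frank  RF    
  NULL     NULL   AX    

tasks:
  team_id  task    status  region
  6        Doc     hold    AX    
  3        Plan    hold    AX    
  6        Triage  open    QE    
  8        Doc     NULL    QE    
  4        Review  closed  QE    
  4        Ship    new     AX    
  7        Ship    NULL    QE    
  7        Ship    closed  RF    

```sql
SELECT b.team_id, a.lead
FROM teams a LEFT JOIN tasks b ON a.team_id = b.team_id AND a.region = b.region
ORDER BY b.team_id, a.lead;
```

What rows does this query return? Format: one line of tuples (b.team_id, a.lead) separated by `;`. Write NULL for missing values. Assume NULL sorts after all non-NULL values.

(NULL, Frank); (NULL, Pia); (NULL, Raj); (NULL, Uma); (NULL, NULL); (NULL, NULL)

LEFT JOIN keeps every row from `teams`; unmatched rows get NULL for `tasks`'s columns.
Matching on a.team_id = b.team_id AND a.region = b.region. A NULL in a compared column never satisfies the condition.
- a row (team_id=6, region=RF): no match → kept, b columns NULL.
- a row (team_id=6, region=RF): no match → kept, b columns NULL.
- a row (team_id=6, region=RF): no match → kept, b columns NULL.
- a row (team_id=3, region=QE): no match → kept, b columns NULL.
- a row (team_id=8, region=RF): no match → kept, b columns NULL.
- a row (team_id=NULL, region=AX): no match → kept, b columns NULL.
After projecting and ordering:
b.team_id | a.lead
NULL | Frank
NULL | Pia
NULL | Raj
NULL | Uma
NULL | NULL
NULL | NULL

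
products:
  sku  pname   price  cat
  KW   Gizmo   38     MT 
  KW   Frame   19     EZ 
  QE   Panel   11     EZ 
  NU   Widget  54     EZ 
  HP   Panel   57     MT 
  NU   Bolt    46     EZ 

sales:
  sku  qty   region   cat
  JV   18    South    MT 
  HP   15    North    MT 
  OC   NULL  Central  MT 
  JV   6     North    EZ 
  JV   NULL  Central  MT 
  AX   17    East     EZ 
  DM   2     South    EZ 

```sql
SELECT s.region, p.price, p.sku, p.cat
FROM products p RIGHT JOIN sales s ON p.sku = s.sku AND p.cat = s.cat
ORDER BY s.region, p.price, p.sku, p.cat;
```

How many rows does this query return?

RIGHT JOIN keeps every row from `sales`; unmatched rows get NULL for `products`'s columns.
Matching on p.sku = s.sku AND p.cat = s.cat.
- p[0] sku=KW, cat=MT → no match.
- p[1] sku=KW, cat=EZ → no match.
- p[2] sku=QE, cat=EZ → no match.
- p[3] sku=NU, cat=EZ → no match.
- p[4] sku=HP, cat=MT → 1 match(es) in s → 1 row(s).
- p[5] sku=NU, cat=EZ → no match.
- 6 s row(s) had no p match → kept, p columns NULL.
Total: 1 matched + 6 padded = 7 rows.

7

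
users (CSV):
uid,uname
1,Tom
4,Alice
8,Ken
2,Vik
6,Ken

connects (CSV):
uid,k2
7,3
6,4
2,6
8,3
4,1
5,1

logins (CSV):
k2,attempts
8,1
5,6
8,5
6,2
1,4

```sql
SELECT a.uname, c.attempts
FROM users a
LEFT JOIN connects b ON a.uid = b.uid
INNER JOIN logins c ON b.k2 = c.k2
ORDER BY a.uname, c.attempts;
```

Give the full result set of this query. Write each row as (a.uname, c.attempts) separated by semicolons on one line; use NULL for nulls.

(Alice, 4); (Vik, 2)

Evaluate left to right. First `users a LEFT JOIN connects b` on uid: 5 row(s).
Then INNER JOIN `logins c` on k2: keep only rows whose b.k2 appears in c.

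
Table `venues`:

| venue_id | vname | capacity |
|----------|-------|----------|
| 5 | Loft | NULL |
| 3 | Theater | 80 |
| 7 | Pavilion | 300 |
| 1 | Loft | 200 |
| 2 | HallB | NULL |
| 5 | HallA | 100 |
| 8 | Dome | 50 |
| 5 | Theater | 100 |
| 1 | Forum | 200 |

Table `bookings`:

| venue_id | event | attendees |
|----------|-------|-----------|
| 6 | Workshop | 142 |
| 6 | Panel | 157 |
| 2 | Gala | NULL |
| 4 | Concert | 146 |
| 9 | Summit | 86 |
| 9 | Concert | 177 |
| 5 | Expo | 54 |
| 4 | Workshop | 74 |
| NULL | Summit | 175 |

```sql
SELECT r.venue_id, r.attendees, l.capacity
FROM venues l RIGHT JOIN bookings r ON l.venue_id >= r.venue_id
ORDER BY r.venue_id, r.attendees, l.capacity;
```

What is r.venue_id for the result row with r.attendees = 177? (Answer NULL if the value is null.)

RIGHT JOIN keeps every row from `bookings`; unmatched rows get NULL for `venues`'s columns.
Matching on l.venue_id >= r.venue_id. A NULL in a compared column never satisfies the condition.
- l (venue_id=5) pairs with 4 row(s) of r.
- l (venue_id=3) pairs with 1 row(s) of r.
- l (venue_id=7) pairs with 6 row(s) of r.
- l (venue_id=1) has no partner in r.
- l (venue_id=2) pairs with 1 row(s) of r.
- l (venue_id=5) pairs with 4 row(s) of r.
- l (venue_id=8) pairs with 6 row(s) of r.
- l (venue_id=5) pairs with 4 row(s) of r.
- l (venue_id=1) has no partner in r.
- 3 row(s) from r found no l partner → padded with NULL.

9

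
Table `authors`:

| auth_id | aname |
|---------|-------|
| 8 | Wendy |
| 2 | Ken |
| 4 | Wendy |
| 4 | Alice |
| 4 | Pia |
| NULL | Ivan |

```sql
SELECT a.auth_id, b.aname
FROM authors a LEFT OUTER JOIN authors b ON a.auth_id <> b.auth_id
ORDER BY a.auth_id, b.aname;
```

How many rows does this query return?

LEFT JOIN keeps every row from `authors a`; unmatched rows get NULL for `authors b`'s columns.
Matching on a.auth_id <> b.auth_id. A NULL in a compared column never satisfies the condition.
Matched pairs: 14; unmatched a rows kept: 1.
Total: 14 matched + 1 padded = 15 rows.

15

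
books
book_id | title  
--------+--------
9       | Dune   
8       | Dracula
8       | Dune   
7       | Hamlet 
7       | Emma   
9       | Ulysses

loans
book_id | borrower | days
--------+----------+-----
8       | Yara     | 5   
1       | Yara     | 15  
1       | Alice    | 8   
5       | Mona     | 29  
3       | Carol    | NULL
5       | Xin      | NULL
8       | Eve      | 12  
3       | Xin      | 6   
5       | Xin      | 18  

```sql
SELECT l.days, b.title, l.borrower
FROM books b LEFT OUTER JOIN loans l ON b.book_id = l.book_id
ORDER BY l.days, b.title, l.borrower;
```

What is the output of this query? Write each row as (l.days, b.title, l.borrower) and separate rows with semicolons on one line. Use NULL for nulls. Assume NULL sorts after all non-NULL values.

LEFT JOIN keeps every row from `books`; unmatched rows get NULL for `loans`'s columns.
Matching on b.book_id = l.book_id.
Matched pairs: 4; unmatched b rows kept: 4.

(5, Dracula, Yara); (5, Dune, Yara); (12, Dracula, Eve); (12, Dune, Eve); (NULL, Dune, NULL); (NULL, Emma, NULL); (NULL, Hamlet, NULL); (NULL, Ulysses, NULL)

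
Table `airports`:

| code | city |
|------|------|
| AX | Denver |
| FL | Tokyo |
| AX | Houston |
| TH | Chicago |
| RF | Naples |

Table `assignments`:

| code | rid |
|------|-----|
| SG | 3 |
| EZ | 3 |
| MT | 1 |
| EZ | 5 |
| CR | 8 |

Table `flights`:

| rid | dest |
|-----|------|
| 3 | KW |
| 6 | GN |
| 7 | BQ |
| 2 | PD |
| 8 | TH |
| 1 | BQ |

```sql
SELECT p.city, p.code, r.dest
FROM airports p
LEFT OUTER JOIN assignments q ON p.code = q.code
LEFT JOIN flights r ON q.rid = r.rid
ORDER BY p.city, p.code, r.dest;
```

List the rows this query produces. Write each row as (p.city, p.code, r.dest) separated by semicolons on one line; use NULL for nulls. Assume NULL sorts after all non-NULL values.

Step 1 — p LEFT JOIN q on code → 5 row(s).
Then LEFT JOIN `flights r` on rid: each of those 5 rows is kept; rows whose q.rid has no match in r get NULL for r's columns.

(Chicago, TH, NULL); (Denver, AX, NULL); (Houston, AX, NULL); (Naples, RF, NULL); (Tokyo, FL, NULL)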